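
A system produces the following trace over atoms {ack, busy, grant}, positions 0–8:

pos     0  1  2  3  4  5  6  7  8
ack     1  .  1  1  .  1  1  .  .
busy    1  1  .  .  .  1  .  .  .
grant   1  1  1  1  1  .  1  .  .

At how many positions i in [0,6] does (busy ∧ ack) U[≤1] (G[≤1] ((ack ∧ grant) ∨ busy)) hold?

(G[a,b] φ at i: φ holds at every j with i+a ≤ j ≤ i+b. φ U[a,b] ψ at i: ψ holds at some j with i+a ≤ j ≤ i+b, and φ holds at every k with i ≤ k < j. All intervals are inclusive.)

Evaluate at each i in [0,6]:
  i=0: ✓ (rhs at j=0)
  i=1: ✓ (rhs at j=1)
  i=2: ✓ (rhs at j=2)
  i=3: ✗ (no rhs in [3,4])
  i=4: ✗ (lhs fails at k=4 before rhs at j=5)
  i=5: ✓ (rhs at j=5)
  i=6: ✗ (no rhs in [6,7])
Positions where it holds: {0, 1, 2, 5} → 4.

4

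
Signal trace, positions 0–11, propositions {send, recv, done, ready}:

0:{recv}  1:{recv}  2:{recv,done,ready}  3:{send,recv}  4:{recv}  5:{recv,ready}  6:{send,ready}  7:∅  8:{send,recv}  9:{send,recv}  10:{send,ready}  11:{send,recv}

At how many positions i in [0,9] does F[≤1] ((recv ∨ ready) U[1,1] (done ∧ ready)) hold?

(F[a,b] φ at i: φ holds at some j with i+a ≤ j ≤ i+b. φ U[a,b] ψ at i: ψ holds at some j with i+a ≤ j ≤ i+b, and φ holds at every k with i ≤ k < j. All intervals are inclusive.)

2

Evaluate at each i in [0,9]:
  i=0: ✓ (witness j=1)
  i=1: ✓ (witness j=1)
  i=2: ✗ (none in [2,3])
  i=3: ✗ (none in [3,4])
  i=4: ✗ (none in [4,5])
  i=5: ✗ (none in [5,6])
  i=6: ✗ (none in [6,7])
  i=7: ✗ (none in [7,8])
  i=8: ✗ (none in [8,9])
  i=9: ✗ (none in [9,10])
Positions where it holds: {0, 1} → 2.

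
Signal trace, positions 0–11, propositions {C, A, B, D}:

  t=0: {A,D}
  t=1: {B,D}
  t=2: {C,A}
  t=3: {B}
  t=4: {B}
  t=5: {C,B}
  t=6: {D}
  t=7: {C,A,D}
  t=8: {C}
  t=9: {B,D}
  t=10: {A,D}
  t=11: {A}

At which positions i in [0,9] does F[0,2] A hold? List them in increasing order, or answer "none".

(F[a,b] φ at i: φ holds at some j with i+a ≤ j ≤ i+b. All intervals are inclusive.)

0, 1, 2, 5, 6, 7, 8, 9

Evaluate at each i in [0,9]:
  i=0: ✓ (witness j=0)
  i=1: ✓ (witness j=2)
  i=2: ✓ (witness j=2)
  i=3: ✗ (none in [3,5])
  i=4: ✗ (none in [4,6])
  i=5: ✓ (witness j=7)
  i=6: ✓ (witness j=7)
  i=7: ✓ (witness j=7)
  i=8: ✓ (witness j=10)
  i=9: ✓ (witness j=10)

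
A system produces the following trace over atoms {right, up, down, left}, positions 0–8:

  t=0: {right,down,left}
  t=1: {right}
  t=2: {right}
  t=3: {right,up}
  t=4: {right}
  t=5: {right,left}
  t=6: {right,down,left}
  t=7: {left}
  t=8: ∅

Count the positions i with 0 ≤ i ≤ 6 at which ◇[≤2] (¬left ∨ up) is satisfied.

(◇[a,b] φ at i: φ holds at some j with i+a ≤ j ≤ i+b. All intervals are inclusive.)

6

Evaluate at each i in [0,6]:
  i=0: ✓ (witness j=1)
  i=1: ✓ (witness j=1)
  i=2: ✓ (witness j=2)
  i=3: ✓ (witness j=3)
  i=4: ✓ (witness j=4)
  i=5: ✗ (none in [5,7])
  i=6: ✓ (witness j=8)
Positions where it holds: {0, 1, 2, 3, 4, 6} → 6.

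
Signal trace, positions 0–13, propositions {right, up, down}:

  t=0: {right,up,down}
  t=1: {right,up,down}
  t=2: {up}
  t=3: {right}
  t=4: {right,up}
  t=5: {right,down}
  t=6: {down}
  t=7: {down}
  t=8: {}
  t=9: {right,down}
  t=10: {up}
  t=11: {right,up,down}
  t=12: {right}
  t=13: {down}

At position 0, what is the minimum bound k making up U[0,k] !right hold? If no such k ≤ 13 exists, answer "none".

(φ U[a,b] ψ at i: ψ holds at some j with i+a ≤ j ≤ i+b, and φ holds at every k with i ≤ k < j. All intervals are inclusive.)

Need earliest j ≥ 0 with !right, and up at every k in [0,j-1].
  j=0: rhs fails.
  j=1: rhs fails.
  j=2: rhs holds; lhs holds on [0,1]. k = 2.

2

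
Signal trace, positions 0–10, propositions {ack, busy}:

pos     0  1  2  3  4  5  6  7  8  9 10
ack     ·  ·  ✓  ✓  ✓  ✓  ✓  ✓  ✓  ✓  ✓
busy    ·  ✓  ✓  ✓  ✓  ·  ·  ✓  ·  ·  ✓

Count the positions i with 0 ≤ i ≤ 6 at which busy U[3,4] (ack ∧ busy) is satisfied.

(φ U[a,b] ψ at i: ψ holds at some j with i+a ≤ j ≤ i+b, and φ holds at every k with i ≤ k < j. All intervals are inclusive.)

Evaluate at each i in [0,6]:
  i=0: ✗ (lhs fails at k=0 before rhs at j=3)
  i=1: ✓ (rhs at j=4; lhs holds on [1,3])
  i=2: ✗ (no rhs in [5,6])
  i=3: ✗ (lhs fails at k=5 before rhs at j=7)
  i=4: ✗ (lhs fails at k=5 before rhs at j=7)
  i=5: ✗ (no rhs in [8,9])
  i=6: ✗ (lhs fails at k=6 before rhs at j=10)
Positions where it holds: {1} → 1.

1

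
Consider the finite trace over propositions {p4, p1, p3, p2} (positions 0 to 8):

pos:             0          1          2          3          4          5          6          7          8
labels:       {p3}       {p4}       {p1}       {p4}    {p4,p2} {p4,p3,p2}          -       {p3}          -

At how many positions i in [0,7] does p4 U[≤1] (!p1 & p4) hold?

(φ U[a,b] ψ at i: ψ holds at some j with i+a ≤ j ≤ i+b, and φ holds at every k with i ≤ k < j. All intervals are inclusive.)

Evaluate at each i in [0,7]:
  i=0: ✗ (lhs fails at k=0 before rhs at j=1)
  i=1: ✓ (rhs at j=1)
  i=2: ✗ (lhs fails at k=2 before rhs at j=3)
  i=3: ✓ (rhs at j=3)
  i=4: ✓ (rhs at j=4)
  i=5: ✓ (rhs at j=5)
  i=6: ✗ (no rhs in [6,7])
  i=7: ✗ (no rhs in [7,8])
Positions where it holds: {1, 3, 4, 5} → 4.

4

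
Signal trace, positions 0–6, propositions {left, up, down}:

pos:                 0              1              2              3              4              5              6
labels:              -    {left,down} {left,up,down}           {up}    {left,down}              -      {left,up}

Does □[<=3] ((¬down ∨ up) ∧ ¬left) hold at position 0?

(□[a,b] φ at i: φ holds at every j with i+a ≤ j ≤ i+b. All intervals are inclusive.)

Check ((¬down ∨ up) ∧ ¬left) at every j in [0,3]:
  j=0: true
  j=1: false
  j=2: false
  j=3: true
Fails at j=1 → formula fails.

Does not hold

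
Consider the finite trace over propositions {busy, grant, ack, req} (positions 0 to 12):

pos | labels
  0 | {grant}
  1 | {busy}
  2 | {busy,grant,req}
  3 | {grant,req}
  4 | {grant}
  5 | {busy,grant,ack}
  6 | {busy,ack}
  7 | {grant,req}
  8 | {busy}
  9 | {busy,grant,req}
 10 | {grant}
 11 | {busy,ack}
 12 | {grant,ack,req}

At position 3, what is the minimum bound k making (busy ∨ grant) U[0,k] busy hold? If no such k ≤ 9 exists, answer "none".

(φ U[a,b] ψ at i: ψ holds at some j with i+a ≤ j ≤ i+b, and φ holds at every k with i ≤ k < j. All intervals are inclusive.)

Need earliest j ≥ 3 with busy, and (busy ∨ grant) at every k in [3,j-1].
  j=3: rhs fails.
  j=4: rhs fails.
  j=5: rhs holds; lhs holds on [3,4]. k = 2.

2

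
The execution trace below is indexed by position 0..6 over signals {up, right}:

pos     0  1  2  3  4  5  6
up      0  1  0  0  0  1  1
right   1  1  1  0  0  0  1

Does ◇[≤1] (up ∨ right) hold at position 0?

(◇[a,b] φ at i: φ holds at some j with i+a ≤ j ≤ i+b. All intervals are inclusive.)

Holds

Check (up ∨ right) at each j in [0,1]:
  j=0: true
  j=1: true
Found at j=0 → formula holds.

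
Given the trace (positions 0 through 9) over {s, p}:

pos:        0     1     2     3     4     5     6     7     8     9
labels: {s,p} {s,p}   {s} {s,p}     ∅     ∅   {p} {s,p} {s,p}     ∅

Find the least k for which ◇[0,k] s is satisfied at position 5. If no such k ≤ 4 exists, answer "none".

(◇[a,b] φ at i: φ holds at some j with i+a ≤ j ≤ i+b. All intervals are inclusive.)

Scan j = 5,6,… for s:
  j=5: fails
  j=6: fails
  j=7: holds
First hit at j=7, so smallest k = 7-5 = 2.

2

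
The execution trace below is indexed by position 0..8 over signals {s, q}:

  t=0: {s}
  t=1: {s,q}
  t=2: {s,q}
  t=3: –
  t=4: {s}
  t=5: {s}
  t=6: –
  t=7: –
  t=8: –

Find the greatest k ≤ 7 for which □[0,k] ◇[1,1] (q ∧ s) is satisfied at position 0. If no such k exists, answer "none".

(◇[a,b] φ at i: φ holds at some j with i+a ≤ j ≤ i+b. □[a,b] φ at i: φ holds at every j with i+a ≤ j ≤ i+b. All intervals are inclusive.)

◇[1,1] (q ∧ s) must hold from j=0 onward; find where it first fails.
  j=0: holds
  j=1: holds
  j=2: fails
Holds on [0,1], so largest k = 1.

1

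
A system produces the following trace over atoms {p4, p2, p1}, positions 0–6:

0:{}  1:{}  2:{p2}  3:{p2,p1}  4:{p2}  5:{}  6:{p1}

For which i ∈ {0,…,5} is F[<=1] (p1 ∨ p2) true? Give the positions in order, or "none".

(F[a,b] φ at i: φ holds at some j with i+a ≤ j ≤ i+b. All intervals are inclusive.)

1, 2, 3, 4, 5

Evaluate at each i in [0,5]:
  i=0: ✗ (none in [0,1])
  i=1: ✓ (witness j=2)
  i=2: ✓ (witness j=2)
  i=3: ✓ (witness j=3)
  i=4: ✓ (witness j=4)
  i=5: ✓ (witness j=6)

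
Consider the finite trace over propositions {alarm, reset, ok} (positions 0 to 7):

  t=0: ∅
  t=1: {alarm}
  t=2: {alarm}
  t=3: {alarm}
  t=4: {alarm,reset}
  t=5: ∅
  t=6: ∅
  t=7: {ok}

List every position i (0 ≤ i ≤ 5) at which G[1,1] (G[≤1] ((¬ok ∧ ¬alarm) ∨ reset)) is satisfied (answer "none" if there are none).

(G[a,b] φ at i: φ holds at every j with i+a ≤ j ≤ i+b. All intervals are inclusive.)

3, 4

Evaluate at each i in [0,5]:
  i=0: ✗ (fails at j=1)
  i=1: ✗ (fails at j=2)
  i=2: ✗ (fails at j=3)
  i=3: ✓ (all of [4,4])
  i=4: ✓ (all of [5,5])
  i=5: ✗ (fails at j=6)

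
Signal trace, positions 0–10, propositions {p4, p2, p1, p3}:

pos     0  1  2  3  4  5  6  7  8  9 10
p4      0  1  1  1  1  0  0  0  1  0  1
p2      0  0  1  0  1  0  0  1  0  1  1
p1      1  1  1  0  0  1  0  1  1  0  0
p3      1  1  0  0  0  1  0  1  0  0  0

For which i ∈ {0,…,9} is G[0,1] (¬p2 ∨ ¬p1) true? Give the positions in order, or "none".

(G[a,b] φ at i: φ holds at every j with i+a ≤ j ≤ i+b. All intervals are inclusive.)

Evaluate at each i in [0,9]:
  i=0: ✓ (all of [0,1])
  i=1: ✗ (fails at j=2)
  i=2: ✗ (fails at j=2)
  i=3: ✓ (all of [3,4])
  i=4: ✓ (all of [4,5])
  i=5: ✓ (all of [5,6])
  i=6: ✗ (fails at j=7)
  i=7: ✗ (fails at j=7)
  i=8: ✓ (all of [8,9])
  i=9: ✓ (all of [9,10])

0, 3, 4, 5, 8, 9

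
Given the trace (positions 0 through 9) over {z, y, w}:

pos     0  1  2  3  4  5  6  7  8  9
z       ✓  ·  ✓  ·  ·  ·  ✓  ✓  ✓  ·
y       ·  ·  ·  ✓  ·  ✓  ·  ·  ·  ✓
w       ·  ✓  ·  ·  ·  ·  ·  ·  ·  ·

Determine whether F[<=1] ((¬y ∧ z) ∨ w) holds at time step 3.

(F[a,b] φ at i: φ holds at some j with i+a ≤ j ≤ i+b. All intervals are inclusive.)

Check ((¬y ∧ z) ∨ w) at each j in [3,4]:
  j=3: false
  j=4: false
No position in the window satisfies it → formula fails.

Does not hold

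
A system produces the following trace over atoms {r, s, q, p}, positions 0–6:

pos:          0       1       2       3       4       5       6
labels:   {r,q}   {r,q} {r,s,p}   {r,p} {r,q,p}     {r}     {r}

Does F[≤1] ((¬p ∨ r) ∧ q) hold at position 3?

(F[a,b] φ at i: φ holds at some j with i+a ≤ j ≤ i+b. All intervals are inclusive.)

Check ((¬p ∨ r) ∧ q) at each j in [3,4]:
  j=3: false
  j=4: true
Found at j=4 → formula holds.

True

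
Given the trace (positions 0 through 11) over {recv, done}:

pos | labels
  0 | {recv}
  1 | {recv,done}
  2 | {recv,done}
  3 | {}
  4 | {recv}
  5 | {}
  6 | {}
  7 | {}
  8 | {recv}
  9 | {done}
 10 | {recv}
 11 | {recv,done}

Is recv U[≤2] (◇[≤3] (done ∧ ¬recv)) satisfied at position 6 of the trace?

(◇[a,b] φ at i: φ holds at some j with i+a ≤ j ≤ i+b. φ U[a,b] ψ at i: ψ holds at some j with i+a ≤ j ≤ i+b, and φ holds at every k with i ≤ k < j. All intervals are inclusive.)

Holds

Need some j in [6,8] with ◇[≤3] (done ∧ ¬recv), and recv at every k in [6,j-1].
  j=6: ◇[≤3] (done ∧ ¬recv) holds; no prefix to check → satisfied.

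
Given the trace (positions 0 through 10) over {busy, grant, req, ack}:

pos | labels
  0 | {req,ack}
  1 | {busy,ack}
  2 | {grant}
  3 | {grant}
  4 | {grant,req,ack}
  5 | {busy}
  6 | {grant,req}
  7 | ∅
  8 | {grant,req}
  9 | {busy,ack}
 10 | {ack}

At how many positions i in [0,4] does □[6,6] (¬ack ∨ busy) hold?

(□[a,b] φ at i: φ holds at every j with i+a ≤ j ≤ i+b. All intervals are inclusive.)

Evaluate at each i in [0,4]:
  i=0: ✓ (all of [6,6])
  i=1: ✓ (all of [7,7])
  i=2: ✓ (all of [8,8])
  i=3: ✓ (all of [9,9])
  i=4: ✗ (fails at j=10)
Positions where it holds: {0, 1, 2, 3} → 4.

4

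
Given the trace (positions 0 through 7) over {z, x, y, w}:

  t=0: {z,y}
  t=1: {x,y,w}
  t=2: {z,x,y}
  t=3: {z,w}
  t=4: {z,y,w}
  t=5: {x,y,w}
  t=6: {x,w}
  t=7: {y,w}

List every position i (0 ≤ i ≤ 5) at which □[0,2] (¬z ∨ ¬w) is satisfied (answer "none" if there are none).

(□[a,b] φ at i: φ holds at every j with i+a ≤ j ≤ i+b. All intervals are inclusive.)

0, 5

Evaluate at each i in [0,5]:
  i=0: ✓ (all of [0,2])
  i=1: ✗ (fails at j=3)
  i=2: ✗ (fails at j=3)
  i=3: ✗ (fails at j=3)
  i=4: ✗ (fails at j=4)
  i=5: ✓ (all of [5,7])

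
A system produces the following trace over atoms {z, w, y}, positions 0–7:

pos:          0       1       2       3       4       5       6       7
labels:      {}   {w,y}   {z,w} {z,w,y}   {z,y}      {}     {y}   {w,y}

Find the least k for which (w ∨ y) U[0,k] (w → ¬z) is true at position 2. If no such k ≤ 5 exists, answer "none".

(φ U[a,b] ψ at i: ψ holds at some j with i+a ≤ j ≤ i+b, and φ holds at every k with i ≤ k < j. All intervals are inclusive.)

2

Need earliest j ≥ 2 with (w → ¬z), and (w ∨ y) at every k in [2,j-1].
  j=2: rhs fails.
  j=3: rhs fails.
  j=4: rhs holds; lhs holds on [2,3]. k = 2.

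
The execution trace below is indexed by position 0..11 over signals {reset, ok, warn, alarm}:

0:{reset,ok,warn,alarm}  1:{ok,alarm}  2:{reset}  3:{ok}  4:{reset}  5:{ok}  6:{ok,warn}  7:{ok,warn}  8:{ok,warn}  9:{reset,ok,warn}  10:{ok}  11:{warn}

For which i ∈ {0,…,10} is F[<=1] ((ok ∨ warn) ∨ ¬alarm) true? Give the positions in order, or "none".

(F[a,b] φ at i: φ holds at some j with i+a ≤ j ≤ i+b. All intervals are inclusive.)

0, 1, 2, 3, 4, 5, 6, 7, 8, 9, 10

Evaluate at each i in [0,10]:
  i=0: ✓ (witness j=0)
  i=1: ✓ (witness j=1)
  i=2: ✓ (witness j=2)
  i=3: ✓ (witness j=3)
  i=4: ✓ (witness j=4)
  i=5: ✓ (witness j=5)
  i=6: ✓ (witness j=6)
  i=7: ✓ (witness j=7)
  i=8: ✓ (witness j=8)
  i=9: ✓ (witness j=9)
  i=10: ✓ (witness j=10)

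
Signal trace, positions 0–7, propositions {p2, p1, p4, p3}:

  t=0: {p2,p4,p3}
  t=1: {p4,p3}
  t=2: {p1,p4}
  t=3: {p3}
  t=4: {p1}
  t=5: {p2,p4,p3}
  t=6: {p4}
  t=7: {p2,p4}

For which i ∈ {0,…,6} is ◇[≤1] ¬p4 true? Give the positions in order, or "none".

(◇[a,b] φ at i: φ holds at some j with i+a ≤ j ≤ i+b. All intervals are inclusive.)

2, 3, 4

Evaluate at each i in [0,6]:
  i=0: ✗ (none in [0,1])
  i=1: ✗ (none in [1,2])
  i=2: ✓ (witness j=3)
  i=3: ✓ (witness j=3)
  i=4: ✓ (witness j=4)
  i=5: ✗ (none in [5,6])
  i=6: ✗ (none in [6,7])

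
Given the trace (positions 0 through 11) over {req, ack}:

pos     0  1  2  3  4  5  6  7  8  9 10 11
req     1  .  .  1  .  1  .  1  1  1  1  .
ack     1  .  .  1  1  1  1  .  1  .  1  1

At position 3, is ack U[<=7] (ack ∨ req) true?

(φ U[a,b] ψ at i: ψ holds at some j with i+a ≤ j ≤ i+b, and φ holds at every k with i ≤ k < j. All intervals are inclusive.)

Need some j in [3,10] with (ack ∨ req), and ack at every k in [3,j-1].
  j=3: (ack ∨ req) holds; no prefix to check → satisfied.

Holds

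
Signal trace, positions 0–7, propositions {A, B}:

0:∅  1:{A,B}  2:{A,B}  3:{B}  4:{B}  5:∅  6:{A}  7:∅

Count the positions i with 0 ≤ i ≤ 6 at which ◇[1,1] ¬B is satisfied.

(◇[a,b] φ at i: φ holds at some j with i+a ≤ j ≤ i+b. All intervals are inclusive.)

3

Evaluate at each i in [0,6]:
  i=0: ✗ (none in [1,1])
  i=1: ✗ (none in [2,2])
  i=2: ✗ (none in [3,3])
  i=3: ✗ (none in [4,4])
  i=4: ✓ (witness j=5)
  i=5: ✓ (witness j=6)
  i=6: ✓ (witness j=7)
Positions where it holds: {4, 5, 6} → 3.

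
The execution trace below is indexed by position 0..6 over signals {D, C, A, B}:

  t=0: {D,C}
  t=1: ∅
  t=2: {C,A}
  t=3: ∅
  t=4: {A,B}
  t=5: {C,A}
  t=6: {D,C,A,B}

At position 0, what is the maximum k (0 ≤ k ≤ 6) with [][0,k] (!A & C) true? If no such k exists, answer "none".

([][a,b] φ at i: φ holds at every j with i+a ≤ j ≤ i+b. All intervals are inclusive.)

0

(!A & C) must hold from j=0 onward; find where it first fails.
  j=0: holds
  j=1: fails
Holds on [0,0], so largest k = 0.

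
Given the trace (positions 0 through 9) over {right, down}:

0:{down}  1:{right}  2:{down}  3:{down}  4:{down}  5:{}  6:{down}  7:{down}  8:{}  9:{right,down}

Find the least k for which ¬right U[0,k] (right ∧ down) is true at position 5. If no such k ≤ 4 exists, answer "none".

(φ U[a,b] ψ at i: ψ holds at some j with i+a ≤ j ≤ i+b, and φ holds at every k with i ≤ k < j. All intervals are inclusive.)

4

Need earliest j ≥ 5 with (right ∧ down), and ¬right at every k in [5,j-1].
  j=5: rhs fails.
  j=6: rhs fails.
  j=7: rhs fails.
  j=8: rhs fails.
  j=9: rhs holds; lhs holds on [5,8]. k = 4.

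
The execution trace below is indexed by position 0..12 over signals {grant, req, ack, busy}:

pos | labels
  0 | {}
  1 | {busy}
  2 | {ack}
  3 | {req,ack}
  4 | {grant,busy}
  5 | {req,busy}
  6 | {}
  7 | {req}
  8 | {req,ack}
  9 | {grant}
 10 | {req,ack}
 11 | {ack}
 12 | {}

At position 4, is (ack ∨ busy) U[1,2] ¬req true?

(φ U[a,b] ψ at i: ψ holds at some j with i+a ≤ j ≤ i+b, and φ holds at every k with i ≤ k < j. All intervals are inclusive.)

Yes

Need some j in [5,6] with ¬req, and (ack ∨ busy) at every k in [4,j-1].
  j=5: ¬req false.
  j=6: ¬req holds; (ack ∨ busy) holds at every k in [4,5] → satisfied.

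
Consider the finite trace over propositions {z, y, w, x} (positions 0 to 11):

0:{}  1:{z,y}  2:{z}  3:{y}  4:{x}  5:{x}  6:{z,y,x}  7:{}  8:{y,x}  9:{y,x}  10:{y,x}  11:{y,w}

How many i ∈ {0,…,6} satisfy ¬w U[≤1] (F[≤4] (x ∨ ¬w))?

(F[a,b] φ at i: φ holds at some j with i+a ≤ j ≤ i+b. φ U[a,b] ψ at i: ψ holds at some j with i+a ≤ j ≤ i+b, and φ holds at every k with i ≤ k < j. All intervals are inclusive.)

7

Evaluate at each i in [0,6]:
  i=0: ✓ (rhs at j=0)
  i=1: ✓ (rhs at j=1)
  i=2: ✓ (rhs at j=2)
  i=3: ✓ (rhs at j=3)
  i=4: ✓ (rhs at j=4)
  i=5: ✓ (rhs at j=5)
  i=6: ✓ (rhs at j=6)
Positions where it holds: {0, 1, 2, 3, 4, 5, 6} → 7.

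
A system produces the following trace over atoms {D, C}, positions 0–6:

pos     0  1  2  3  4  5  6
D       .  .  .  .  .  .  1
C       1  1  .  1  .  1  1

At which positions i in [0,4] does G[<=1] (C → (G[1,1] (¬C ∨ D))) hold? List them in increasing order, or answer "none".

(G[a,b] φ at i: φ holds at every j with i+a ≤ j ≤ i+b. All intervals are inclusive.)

1, 2, 3, 4

Evaluate at each i in [0,4]:
  i=0: ✗ (fails at j=0)
  i=1: ✓ (all of [1,2])
  i=2: ✓ (all of [2,3])
  i=3: ✓ (all of [3,4])
  i=4: ✓ (all of [4,5])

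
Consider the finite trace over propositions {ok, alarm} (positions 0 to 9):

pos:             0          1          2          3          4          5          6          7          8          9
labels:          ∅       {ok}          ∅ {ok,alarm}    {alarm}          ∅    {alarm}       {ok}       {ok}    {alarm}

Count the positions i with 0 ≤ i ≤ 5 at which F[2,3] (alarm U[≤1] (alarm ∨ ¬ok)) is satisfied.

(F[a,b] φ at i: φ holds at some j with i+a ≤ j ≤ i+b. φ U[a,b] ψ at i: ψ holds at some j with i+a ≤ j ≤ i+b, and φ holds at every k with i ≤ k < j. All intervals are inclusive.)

Evaluate at each i in [0,5]:
  i=0: ✓ (witness j=2)
  i=1: ✓ (witness j=3)
  i=2: ✓ (witness j=4)
  i=3: ✓ (witness j=5)
  i=4: ✓ (witness j=6)
  i=5: ✗ (none in [7,8])
Positions where it holds: {0, 1, 2, 3, 4} → 5.

5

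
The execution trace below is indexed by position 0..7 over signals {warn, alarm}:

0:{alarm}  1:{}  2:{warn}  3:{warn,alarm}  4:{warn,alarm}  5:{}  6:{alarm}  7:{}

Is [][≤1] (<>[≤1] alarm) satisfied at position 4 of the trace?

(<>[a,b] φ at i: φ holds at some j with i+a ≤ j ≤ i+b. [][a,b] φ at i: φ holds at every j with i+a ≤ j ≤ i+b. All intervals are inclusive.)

Check <>[≤1] alarm at every j in [4,5]:
  j=4: holds (witness at 4)
  j=5: holds (witness at 6)
All positions satisfy it → formula holds.

Holds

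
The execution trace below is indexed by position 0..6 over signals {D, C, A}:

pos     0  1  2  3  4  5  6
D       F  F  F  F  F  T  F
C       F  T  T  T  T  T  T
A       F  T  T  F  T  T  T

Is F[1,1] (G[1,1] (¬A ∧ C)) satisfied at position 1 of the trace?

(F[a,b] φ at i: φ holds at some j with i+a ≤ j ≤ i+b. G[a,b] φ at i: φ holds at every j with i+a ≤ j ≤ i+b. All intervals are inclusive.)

Yes

Check G[1,1] (¬A ∧ C) at each j in [2,2]:
  j=2: holds on [3,3]
Found at j=2 → formula holds.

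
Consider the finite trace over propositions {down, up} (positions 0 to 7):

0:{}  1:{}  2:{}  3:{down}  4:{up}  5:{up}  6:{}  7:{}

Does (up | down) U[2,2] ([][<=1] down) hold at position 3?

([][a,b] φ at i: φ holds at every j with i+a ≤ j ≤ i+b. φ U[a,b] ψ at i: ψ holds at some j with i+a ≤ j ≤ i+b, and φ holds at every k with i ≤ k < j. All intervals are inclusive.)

Does not hold

Need some j in [5,5] with [][<=1] down, and (up | down) at every k in [3,j-1].
  j=5: [][<=1] down — fails at 5.
No j in the window works → until fails.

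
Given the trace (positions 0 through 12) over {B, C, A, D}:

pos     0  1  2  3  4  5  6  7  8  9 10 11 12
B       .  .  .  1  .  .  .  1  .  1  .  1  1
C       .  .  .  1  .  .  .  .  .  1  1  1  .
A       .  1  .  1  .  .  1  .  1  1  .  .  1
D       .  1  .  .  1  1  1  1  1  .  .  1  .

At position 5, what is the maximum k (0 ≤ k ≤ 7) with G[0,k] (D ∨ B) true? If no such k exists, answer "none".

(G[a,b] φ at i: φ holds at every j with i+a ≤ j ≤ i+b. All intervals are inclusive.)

(D ∨ B) must hold from j=5 onward; find where it first fails.
  j=5: holds
  j=6: holds
  j=7: holds
  j=8: holds
  j=9: holds
  j=10: fails
Holds on [5,9], so largest k = 4.

4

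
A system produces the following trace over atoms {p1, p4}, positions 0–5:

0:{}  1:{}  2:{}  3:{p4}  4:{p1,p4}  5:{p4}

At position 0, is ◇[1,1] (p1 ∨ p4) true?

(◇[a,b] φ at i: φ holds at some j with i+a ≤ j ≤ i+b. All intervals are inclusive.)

Does not hold

Check (p1 ∨ p4) at each j in [1,1]:
  j=1: false
No position in the window satisfies it → formula fails.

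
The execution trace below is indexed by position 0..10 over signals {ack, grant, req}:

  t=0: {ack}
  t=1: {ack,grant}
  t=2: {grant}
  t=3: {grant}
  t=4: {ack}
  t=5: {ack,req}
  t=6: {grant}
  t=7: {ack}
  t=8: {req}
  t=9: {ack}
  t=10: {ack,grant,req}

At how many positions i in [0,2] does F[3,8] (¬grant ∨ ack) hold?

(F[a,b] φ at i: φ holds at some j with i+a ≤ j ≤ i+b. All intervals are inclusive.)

3

Evaluate at each i in [0,2]:
  i=0: ✓ (witness j=4)
  i=1: ✓ (witness j=4)
  i=2: ✓ (witness j=5)
Positions where it holds: {0, 1, 2} → 3.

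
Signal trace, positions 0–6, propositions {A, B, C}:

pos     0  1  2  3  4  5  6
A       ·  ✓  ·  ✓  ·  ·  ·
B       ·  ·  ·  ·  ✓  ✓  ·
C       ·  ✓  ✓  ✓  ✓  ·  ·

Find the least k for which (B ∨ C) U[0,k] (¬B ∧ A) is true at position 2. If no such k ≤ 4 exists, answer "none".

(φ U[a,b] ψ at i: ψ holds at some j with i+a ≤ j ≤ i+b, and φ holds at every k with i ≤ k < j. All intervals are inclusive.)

1

Need earliest j ≥ 2 with (¬B ∧ A), and (B ∨ C) at every k in [2,j-1].
  j=2: rhs fails.
  j=3: rhs holds; lhs holds on [2,2]. k = 1.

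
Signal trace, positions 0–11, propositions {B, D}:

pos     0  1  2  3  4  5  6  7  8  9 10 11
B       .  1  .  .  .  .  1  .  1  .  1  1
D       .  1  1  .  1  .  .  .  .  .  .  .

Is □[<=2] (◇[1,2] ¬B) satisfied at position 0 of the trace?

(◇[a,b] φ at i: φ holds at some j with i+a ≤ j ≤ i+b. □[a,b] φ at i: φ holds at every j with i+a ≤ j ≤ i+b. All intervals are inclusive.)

Check ◇[1,2] ¬B at every j in [0,2]:
  j=0: holds (witness at 2)
  j=1: holds (witness at 2)
  j=2: holds (witness at 3)
All positions satisfy it → formula holds.

Holds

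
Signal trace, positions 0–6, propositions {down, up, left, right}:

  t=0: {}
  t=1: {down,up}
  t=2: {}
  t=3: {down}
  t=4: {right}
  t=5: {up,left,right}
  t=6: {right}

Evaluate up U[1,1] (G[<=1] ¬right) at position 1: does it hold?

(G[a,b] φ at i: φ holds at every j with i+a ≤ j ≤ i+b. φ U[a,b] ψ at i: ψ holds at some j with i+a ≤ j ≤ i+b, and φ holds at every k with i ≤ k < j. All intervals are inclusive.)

Need some j in [2,2] with G[<=1] ¬right, and up at every k in [1,j-1].
  j=2: G[<=1] ¬right holds; up holds at every k in [1,1] → satisfied.

Holds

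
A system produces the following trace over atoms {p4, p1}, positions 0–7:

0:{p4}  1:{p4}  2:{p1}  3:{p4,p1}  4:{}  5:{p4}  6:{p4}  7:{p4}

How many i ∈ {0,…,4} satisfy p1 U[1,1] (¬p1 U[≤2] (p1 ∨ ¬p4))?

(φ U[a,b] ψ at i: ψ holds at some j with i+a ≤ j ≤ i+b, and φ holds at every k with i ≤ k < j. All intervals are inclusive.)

Evaluate at each i in [0,4]:
  i=0: ✗ (lhs fails at k=0 before rhs at j=1)
  i=1: ✗ (lhs fails at k=1 before rhs at j=2)
  i=2: ✓ (rhs at j=3; lhs holds on [2,2])
  i=3: ✓ (rhs at j=4; lhs holds on [3,3])
  i=4: ✗ (no rhs in [5,5])
Positions where it holds: {2, 3} → 2.

2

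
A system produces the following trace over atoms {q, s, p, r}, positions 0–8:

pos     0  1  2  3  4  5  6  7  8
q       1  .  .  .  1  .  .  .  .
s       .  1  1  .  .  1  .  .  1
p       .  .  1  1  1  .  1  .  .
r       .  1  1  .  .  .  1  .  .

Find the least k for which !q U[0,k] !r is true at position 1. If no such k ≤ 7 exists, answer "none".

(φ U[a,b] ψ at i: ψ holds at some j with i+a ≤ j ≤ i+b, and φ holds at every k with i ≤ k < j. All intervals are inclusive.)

2

Need earliest j ≥ 1 with !r, and !q at every k in [1,j-1].
  j=1: rhs fails.
  j=2: rhs fails.
  j=3: rhs holds; lhs holds on [1,2]. k = 2.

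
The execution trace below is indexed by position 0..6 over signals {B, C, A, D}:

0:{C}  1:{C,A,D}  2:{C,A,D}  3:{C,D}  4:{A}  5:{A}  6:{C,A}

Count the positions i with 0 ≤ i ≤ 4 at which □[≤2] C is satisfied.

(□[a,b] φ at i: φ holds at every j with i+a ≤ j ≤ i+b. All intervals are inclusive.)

2

Evaluate at each i in [0,4]:
  i=0: ✓ (all of [0,2])
  i=1: ✓ (all of [1,3])
  i=2: ✗ (fails at j=4)
  i=3: ✗ (fails at j=4)
  i=4: ✗ (fails at j=4)
Positions where it holds: {0, 1} → 2.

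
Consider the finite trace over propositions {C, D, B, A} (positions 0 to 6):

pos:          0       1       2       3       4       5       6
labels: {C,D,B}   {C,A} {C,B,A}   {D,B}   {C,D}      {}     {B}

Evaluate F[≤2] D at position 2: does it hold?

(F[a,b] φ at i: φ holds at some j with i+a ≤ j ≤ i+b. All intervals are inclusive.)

Check D at each j in [2,4]:
  j=2: false
  j=3: true
  j=4: true
Found at j=3 → formula holds.

Yes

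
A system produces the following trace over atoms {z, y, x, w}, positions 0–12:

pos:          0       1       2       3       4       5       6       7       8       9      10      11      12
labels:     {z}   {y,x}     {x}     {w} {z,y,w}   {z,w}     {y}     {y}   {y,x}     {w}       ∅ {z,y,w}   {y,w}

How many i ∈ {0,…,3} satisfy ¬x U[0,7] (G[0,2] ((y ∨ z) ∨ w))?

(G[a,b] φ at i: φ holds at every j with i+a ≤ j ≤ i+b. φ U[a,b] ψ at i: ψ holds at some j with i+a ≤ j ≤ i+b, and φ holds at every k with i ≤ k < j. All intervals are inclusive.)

1

Evaluate at each i in [0,3]:
  i=0: ✗ (lhs fails at k=1 before rhs at j=3)
  i=1: ✗ (lhs fails at k=1 before rhs at j=3)
  i=2: ✗ (lhs fails at k=2 before rhs at j=3)
  i=3: ✓ (rhs at j=3)
Positions where it holds: {3} → 1.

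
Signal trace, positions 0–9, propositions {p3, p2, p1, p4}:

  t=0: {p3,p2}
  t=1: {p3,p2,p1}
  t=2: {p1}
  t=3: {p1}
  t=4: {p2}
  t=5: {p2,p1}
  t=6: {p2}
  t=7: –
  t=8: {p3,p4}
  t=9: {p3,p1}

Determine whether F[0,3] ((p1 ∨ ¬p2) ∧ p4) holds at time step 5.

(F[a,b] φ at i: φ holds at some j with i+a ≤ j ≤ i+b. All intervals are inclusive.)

Holds

Check ((p1 ∨ ¬p2) ∧ p4) at each j in [5,8]:
  j=5: false
  j=6: false
  j=7: false
  j=8: true
Found at j=8 → formula holds.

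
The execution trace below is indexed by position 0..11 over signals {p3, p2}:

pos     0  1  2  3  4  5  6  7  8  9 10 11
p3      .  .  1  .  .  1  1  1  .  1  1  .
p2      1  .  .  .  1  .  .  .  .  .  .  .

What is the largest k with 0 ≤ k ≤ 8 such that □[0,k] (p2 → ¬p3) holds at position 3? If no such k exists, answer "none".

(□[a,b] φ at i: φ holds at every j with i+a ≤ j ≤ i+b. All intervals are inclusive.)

(p2 → ¬p3) must hold from j=3 onward; find where it first fails.
  j=3: holds
  j=4: holds
  j=5: holds
  j=6: holds
  j=7: holds
  j=8: holds
  j=9: holds
  j=10: holds
  j=11: holds
Holds through j=11; largest k = 8.

8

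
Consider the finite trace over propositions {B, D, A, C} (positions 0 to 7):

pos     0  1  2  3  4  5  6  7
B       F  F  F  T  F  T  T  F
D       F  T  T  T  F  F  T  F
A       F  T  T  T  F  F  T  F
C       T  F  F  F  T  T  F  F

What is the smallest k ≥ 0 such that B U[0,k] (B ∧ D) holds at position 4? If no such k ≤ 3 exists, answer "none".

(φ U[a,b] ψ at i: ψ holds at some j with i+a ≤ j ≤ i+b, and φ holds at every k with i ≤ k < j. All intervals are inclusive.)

Need earliest j ≥ 4 with (B ∧ D), and B at every k in [4,j-1].
  j=4: rhs fails.
  j=5: rhs fails.
  j=6: rhs holds but lhs fails at k=4.
  j=7: rhs fails.
No witness within the range → none.

none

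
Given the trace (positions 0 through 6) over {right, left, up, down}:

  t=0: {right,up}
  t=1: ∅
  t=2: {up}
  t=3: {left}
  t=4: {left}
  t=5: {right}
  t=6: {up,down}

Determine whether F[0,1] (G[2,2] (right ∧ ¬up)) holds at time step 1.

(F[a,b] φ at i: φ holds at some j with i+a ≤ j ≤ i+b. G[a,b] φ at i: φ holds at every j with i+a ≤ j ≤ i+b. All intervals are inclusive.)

Check G[2,2] (right ∧ ¬up) at each j in [1,2]:
  j=1: fails at 3
  j=2: fails at 4
No position in the window satisfies it → formula fails.

False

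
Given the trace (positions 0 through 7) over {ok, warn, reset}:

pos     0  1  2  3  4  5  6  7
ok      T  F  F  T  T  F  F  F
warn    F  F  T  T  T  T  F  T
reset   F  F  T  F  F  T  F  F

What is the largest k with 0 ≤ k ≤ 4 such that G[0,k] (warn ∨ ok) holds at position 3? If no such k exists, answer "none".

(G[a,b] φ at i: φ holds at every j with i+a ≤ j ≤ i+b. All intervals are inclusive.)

(warn ∨ ok) must hold from j=3 onward; find where it first fails.
  j=3: holds
  j=4: holds
  j=5: holds
  j=6: fails
Holds on [3,5], so largest k = 2.

2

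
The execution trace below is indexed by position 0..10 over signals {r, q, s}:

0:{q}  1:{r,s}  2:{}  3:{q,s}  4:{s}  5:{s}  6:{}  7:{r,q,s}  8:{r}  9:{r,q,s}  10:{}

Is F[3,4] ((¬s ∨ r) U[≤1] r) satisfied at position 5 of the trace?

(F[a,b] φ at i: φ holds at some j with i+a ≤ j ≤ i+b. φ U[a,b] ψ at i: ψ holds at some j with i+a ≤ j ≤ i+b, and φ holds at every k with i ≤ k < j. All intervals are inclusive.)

True

Check ((¬s ∨ r) U[≤1] r) at each j in [8,9]:
  j=8: holds
  j=9: holds
Found at j=8 → formula holds.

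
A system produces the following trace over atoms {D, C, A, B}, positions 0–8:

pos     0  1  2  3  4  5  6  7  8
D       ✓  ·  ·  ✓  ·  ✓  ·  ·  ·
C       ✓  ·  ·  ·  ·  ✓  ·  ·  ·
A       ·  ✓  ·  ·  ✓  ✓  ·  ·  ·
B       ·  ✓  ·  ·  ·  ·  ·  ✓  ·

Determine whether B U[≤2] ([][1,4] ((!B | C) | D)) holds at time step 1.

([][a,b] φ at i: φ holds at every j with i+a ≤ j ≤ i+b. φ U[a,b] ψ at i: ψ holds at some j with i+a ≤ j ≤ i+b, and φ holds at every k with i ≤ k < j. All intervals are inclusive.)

Need some j in [1,3] with [][1,4] ((!B | C) | D), and B at every k in [1,j-1].
  j=1: [][1,4] ((!B | C) | D) holds; no prefix to check → satisfied.

Yes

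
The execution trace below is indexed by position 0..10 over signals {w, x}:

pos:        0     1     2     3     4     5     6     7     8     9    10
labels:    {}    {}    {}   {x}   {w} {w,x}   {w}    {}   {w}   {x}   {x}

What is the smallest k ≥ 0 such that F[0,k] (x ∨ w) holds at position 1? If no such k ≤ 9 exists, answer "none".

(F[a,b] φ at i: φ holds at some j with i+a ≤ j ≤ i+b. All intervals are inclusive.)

2

Scan j = 1,2,… for (x ∨ w):
  j=1: fails
  j=2: fails
  j=3: holds
First hit at j=3, so smallest k = 3-1 = 2.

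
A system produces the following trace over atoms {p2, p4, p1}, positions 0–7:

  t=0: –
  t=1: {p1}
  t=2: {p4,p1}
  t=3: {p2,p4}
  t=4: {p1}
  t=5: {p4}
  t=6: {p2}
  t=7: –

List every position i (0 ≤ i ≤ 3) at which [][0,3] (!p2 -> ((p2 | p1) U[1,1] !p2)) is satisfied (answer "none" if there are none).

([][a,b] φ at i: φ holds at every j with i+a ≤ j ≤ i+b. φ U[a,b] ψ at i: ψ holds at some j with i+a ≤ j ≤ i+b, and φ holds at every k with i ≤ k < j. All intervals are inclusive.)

Evaluate at each i in [0,3]:
  i=0: ✗ (fails at j=0)
  i=1: ✗ (fails at j=2)
  i=2: ✗ (fails at j=2)
  i=3: ✗ (fails at j=5)

none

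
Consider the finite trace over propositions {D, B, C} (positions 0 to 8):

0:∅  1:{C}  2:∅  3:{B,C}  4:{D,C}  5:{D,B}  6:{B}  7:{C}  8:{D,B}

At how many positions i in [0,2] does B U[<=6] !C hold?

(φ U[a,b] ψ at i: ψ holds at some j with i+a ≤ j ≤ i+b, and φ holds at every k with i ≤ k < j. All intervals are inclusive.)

Evaluate at each i in [0,2]:
  i=0: ✓ (rhs at j=0)
  i=1: ✗ (lhs fails at k=1 before rhs at j=2)
  i=2: ✓ (rhs at j=2)
Positions where it holds: {0, 2} → 2.

2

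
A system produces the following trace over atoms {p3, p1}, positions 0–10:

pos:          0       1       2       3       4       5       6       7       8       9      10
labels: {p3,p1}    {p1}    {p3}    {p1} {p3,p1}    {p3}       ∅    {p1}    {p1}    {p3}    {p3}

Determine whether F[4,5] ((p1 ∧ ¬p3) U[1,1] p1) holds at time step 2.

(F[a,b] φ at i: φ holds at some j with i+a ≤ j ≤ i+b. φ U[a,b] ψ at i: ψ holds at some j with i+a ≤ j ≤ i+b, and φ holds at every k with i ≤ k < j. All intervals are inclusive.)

Check ((p1 ∧ ¬p3) U[1,1] p1) at each j in [6,7]:
  j=6: fails
  j=7: holds
Found at j=7 → formula holds.

Yes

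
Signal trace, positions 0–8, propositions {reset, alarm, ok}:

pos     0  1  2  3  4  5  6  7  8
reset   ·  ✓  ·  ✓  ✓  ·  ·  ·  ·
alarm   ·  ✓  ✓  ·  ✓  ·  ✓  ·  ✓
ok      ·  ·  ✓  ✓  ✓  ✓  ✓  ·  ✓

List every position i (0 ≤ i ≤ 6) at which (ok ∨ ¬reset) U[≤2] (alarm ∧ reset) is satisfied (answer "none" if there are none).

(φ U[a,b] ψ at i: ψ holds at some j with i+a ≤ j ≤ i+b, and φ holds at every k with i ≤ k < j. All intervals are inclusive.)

Evaluate at each i in [0,6]:
  i=0: ✓ (rhs at j=1; lhs holds on [0,0])
  i=1: ✓ (rhs at j=1)
  i=2: ✓ (rhs at j=4; lhs holds on [2,3])
  i=3: ✓ (rhs at j=4; lhs holds on [3,3])
  i=4: ✓ (rhs at j=4)
  i=5: ✗ (no rhs in [5,7])
  i=6: ✗ (no rhs in [6,8])

0, 1, 2, 3, 4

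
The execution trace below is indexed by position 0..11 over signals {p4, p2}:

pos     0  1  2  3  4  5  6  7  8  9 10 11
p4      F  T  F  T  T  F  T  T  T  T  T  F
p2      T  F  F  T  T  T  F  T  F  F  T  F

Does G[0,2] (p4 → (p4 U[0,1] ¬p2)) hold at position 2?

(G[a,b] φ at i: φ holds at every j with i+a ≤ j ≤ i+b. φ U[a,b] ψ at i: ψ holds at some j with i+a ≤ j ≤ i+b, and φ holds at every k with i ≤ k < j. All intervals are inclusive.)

False

Check (p4 → (p4 U[0,1] ¬p2)) at every j in [2,4]:
  j=2: antecedent false → ✓
  j=3: antecedent true; consequent fails → ✗
  j=4: antecedent true; consequent fails → ✗
Fails at j=3 → formula fails.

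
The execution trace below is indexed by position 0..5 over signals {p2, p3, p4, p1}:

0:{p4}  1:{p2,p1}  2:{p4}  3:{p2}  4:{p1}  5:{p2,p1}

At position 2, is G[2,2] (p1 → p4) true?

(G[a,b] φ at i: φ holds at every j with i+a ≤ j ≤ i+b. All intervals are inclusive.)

Check (p1 → p4) at every j in [4,4]:
  j=4: antecedent true; consequent false → ✗
Fails at j=4 → formula fails.

No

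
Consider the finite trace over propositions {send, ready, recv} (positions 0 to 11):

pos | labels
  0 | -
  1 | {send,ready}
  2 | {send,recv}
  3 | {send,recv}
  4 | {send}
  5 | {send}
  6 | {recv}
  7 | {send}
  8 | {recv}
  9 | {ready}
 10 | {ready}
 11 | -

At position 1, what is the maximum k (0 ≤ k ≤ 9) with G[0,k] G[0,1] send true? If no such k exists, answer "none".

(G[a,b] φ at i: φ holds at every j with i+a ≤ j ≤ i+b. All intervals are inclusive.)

3

G[0,1] send must hold from j=1 onward; find where it first fails.
  j=1: holds
  j=2: holds
  j=3: holds
  j=4: holds
  j=5: fails
Holds on [1,4], so largest k = 3.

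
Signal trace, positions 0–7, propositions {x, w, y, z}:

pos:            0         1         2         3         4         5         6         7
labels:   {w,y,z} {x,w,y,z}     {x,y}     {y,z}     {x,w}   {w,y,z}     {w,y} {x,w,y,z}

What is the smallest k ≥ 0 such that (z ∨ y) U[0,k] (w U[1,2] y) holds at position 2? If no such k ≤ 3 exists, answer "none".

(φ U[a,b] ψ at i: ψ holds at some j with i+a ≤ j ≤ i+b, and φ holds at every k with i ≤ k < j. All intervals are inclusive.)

Need earliest j ≥ 2 with (w U[1,2] y), and (z ∨ y) at every k in [2,j-1].
  j=2: rhs fails.
  j=3: rhs fails.
  j=4: rhs holds; lhs holds on [2,3]. k = 2.

2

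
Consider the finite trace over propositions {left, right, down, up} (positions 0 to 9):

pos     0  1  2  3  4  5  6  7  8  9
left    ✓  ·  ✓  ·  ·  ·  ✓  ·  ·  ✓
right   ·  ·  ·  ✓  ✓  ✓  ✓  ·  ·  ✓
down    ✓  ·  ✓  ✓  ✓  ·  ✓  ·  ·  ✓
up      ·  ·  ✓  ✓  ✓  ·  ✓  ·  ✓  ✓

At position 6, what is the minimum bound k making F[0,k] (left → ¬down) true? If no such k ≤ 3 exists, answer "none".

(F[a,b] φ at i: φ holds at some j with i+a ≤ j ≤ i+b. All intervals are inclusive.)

1

Scan j = 6,7,… for (left → ¬down):
  j=6: fails
  j=7: holds
First hit at j=7, so smallest k = 7-6 = 1.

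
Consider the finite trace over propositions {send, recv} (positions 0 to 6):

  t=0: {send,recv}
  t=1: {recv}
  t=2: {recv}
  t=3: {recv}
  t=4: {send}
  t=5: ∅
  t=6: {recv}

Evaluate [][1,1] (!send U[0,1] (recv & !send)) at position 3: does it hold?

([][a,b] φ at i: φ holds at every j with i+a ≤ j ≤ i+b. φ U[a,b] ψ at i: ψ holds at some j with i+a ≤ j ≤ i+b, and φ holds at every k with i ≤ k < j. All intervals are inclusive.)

Check (!send U[0,1] (recv & !send)) at every j in [4,4]:
  j=4: fails
Fails at j=4 → formula fails.

No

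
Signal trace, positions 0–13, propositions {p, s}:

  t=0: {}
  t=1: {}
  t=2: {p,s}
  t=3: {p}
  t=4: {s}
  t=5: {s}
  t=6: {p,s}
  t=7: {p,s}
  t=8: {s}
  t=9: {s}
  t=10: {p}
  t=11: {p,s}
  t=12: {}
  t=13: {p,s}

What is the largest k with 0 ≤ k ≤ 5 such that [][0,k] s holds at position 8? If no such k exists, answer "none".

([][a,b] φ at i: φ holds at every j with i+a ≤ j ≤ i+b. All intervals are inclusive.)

1

s must hold from j=8 onward; find where it first fails.
  j=8: holds
  j=9: holds
  j=10: fails
Holds on [8,9], so largest k = 1.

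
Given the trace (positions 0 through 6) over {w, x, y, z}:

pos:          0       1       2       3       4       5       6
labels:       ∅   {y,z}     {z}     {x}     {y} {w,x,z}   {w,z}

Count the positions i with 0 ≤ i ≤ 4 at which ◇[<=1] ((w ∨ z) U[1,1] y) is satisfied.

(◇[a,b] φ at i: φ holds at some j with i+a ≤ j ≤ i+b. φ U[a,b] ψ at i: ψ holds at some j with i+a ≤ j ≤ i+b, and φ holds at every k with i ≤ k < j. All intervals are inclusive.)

0

Evaluate at each i in [0,4]:
  i=0: ✗ (none in [0,1])
  i=1: ✗ (none in [1,2])
  i=2: ✗ (none in [2,3])
  i=3: ✗ (none in [3,4])
  i=4: ✗ (none in [4,5])
Positions where it holds: {} → 0.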